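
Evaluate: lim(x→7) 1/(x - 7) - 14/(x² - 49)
This is an ∞-∞ indeterminate form.

Combine fractions or rationalize to convert ∞-∞ to 0/0 form:
  lim(x→7) 1/(x - 7) - 14/(x² - 49) = 1/14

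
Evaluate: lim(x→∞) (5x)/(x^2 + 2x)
This is an ∞/∞ indeterminate form.

Apply L'Hôpital's rule: differentiate numerator and denominator separately.
  f(x) = 5·x   ⇒   f'(x) = 5
  g(x) = x^2 + 2·x   ⇒   g'(x) = 2·x + 2
  lim(x→∞) f'(x)/g'(x) = lim(x→∞) (5)/(2·x + 2)
  = 0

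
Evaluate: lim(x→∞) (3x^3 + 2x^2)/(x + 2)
This is an ∞/∞ indeterminate form.

Apply L'Hôpital's rule: differentiate numerator and denominator separately.
  f(x) = 3·x^3 + 2·x^2   ⇒   f'(x) = 9·x^2 + 4·x
  g(x) = x + 2   ⇒   g'(x) = 1
  lim(x→∞) f'(x)/g'(x) = lim(x→∞) (9·x^2 + 4·x)/(1)
  = ∞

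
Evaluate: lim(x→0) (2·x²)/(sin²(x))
This is a 0/0 indeterminate form.

Apply L'Hôpital's rule: differentiate numerator and denominator separately.
  f(x) = 2·x^2   ⇒   f'(x) = 4·x
  g(x) = sin(x)^2   ⇒   g'(x) = 2·sin(x)·cos(x)
  lim(x→0) f'(x)/g'(x) = lim(x→0) (4·x)/(2·sin(x)·cos(x))
  = 2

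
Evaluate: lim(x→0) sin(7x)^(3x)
This is an exponential indeterminate form.

For exponential indeterminate forms, take the natural log:
  Let L = lim(x→0) sin(7x)^(3x)
  Then ln(L) = lim(x→0) [exponent × ln(base)]
  Evaluate using L'Hôpital or standard limits, then exponentiate.
  L = 1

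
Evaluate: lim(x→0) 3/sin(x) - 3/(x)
This is an ∞-∞ indeterminate form.

Combine fractions or rationalize to convert ∞-∞ to 0/0 form:
  lim(x→0) 3/sin(x) - 3/(x) = 0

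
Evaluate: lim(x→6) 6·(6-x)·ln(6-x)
This is a 0·∞ indeterminate form.

Rewrite 0·∞ as a quotient (0/0 or ∞/∞ form), then apply L'Hôpital's rule:
  lim(x→6) 6·(6-x)·ln(6-x) = 0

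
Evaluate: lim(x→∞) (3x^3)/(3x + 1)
This is an ∞/∞ indeterminate form.

Apply L'Hôpital's rule: differentiate numerator and denominator separately.
  f(x) = 3·x^3   ⇒   f'(x) = 9·x^2
  g(x) = 3·x + 1   ⇒   g'(x) = 3
  lim(x→∞) f'(x)/g'(x) = lim(x→∞) (9·x^2)/(3)
  = ∞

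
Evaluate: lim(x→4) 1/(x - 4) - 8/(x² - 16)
This is an ∞-∞ indeterminate form.

Combine fractions or rationalize to convert ∞-∞ to 0/0 form:
  lim(x→4) 1/(x - 4) - 8/(x² - 16) = 1/8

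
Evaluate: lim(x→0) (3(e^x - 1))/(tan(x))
This is a 0/0 indeterminate form.

Apply L'Hôpital's rule: differentiate numerator and denominator separately.
  f(x) = 3·e^(x) - 3   ⇒   f'(x) = 3·e^(x)
  g(x) = tan(x)   ⇒   g'(x) = tan(x)^2 + 1
  lim(x→0) f'(x)/g'(x) = lim(x→0) (3·e^(x))/(tan(x)^2 + 1)
  = 3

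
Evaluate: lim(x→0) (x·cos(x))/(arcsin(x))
This is a 0/0 indeterminate form.

Apply L'Hôpital's rule: differentiate numerator and denominator separately.
  f(x) = x·cos(x)   ⇒   f'(x) = -x·sin(x) + cos(x)
  g(x) = asin(x)   ⇒   g'(x) = 1/sqrt(1 - x^2)
  lim(x→0) f'(x)/g'(x) = lim(x→0) (-x·sin(x) + cos(x))/(1/sqrt(1 - x^2))
  = 1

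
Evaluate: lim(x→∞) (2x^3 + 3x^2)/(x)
This is an ∞/∞ indeterminate form.

Apply L'Hôpital's rule: differentiate numerator and denominator separately.
  f(x) = 2·x^3 + 3·x^2   ⇒   f'(x) = 6·x^2 + 6·x
  g(x) = x   ⇒   g'(x) = 1
  lim(x→∞) f'(x)/g'(x) = lim(x→∞) (6·x^2 + 6·x)/(1)
  = ∞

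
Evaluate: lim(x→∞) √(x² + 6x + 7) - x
This is an ∞-∞ indeterminate form.

Combine fractions or rationalize to convert ∞-∞ to 0/0 form:
  lim(x→∞) √(x² + 6x + 7) - x = 3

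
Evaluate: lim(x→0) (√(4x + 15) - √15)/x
This is a standard limit.

Factor or rationalize the expression:
  lim(x→0) (√(4x + 15) - √15)/x = 2·sqrt(15)/15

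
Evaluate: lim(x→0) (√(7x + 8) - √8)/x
This is a standard limit.

Factor or rationalize the expression:
  lim(x→0) (√(7x + 8) - √8)/x = 7·sqrt(2)/8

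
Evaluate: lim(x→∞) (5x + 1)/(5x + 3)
This is an ∞/∞ indeterminate form.

Apply L'Hôpital's rule: differentiate numerator and denominator separately.
  f(x) = 5·x + 1   ⇒   f'(x) = 5
  g(x) = 5·x + 3   ⇒   g'(x) = 5
  lim(x→∞) f'(x)/g'(x) = lim(x→∞) (5)/(5)
  = 1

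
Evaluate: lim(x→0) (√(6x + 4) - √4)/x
This is a standard limit.

Factor or rationalize the expression:
  lim(x→0) (√(6x + 4) - √4)/x = 3/2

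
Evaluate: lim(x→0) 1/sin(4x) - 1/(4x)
This is an ∞-∞ indeterminate form.

Combine fractions or rationalize to convert ∞-∞ to 0/0 form:
  lim(x→0) 1/sin(4x) - 1/(4x) = 0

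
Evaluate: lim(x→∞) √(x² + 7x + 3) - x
This is an ∞-∞ indeterminate form.

Combine fractions or rationalize to convert ∞-∞ to 0/0 form:
  lim(x→∞) √(x² + 7x + 3) - x = 7/2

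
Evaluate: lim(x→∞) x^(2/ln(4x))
This is an exponential indeterminate form.

For exponential indeterminate forms, take the natural log:
  Let L = lim(x→∞) x^(2/ln(4x))
  Then ln(L) = lim(x→∞) [exponent × ln(base)]
  Evaluate using L'Hôpital or standard limits, then exponentiate.
  L = e²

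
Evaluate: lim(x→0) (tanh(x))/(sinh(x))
This is a 0/0 indeterminate form.

Apply L'Hôpital's rule: differentiate numerator and denominator separately.
  f(x) = tanh(x)   ⇒   f'(x) = 1 - tanh(x)^2
  g(x) = sinh(x)   ⇒   g'(x) = cosh(x)
  lim(x→0) f'(x)/g'(x) = lim(x→0) (1 - tanh(x)^2)/(cosh(x))
  = 1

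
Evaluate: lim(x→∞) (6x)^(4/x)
This is an exponential indeterminate form.

For exponential indeterminate forms, take the natural log:
  Let L = lim(x→∞) (6x)^(4/x)
  Then ln(L) = lim(x→∞) [exponent × ln(base)]
  Evaluate using L'Hôpital or standard limits, then exponentiate.
  L = 1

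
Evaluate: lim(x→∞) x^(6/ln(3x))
This is an exponential indeterminate form.

For exponential indeterminate forms, take the natural log:
  Let L = lim(x→∞) x^(6/ln(3x))
  Then ln(L) = lim(x→∞) [exponent × ln(base)]
  Evaluate using L'Hôpital or standard limits, then exponentiate.
  L = e^(6)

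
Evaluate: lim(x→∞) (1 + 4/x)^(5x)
This is an exponential indeterminate form.

For exponential indeterminate forms, take the natural log:
  Let L = lim(x→∞) (1 + 4/x)^(5x)
  Then ln(L) = lim(x→∞) [exponent × ln(base)]
  Evaluate using L'Hôpital or standard limits, then exponentiate.
  L = e^(20)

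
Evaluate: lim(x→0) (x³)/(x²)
This is a 0/0 indeterminate form.

Apply L'Hôpital's rule: differentiate numerator and denominator separately.
  f(x) = x^3   ⇒   f'(x) = 3·x^2
  g(x) = x^2   ⇒   g'(x) = 2·x
  lim(x→0) f'(x)/g'(x) = lim(x→0) (3·x^2)/(2·x)
  = 0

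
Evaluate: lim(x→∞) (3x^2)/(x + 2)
This is an ∞/∞ indeterminate form.

Apply L'Hôpital's rule: differentiate numerator and denominator separately.
  f(x) = 3·x^2   ⇒   f'(x) = 6·x
  g(x) = x + 2   ⇒   g'(x) = 1
  lim(x→∞) f'(x)/g'(x) = lim(x→∞) (6·x)/(1)
  = ∞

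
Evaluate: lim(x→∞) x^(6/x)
This is an exponential indeterminate form.

For exponential indeterminate forms, take the natural log:
  Let L = lim(x→∞) x^(6/x)
  Then ln(L) = lim(x→∞) [exponent × ln(base)]
  Evaluate using L'Hôpital or standard limits, then exponentiate.
  L = 1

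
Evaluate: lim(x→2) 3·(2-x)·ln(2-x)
This is a 0·∞ indeterminate form.

Rewrite 0·∞ as a quotient (0/0 or ∞/∞ form), then apply L'Hôpital's rule:
  lim(x→2) 3·(2-x)·ln(2-x) = 0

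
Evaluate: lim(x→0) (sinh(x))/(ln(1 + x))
This is a 0/0 indeterminate form.

Apply L'Hôpital's rule: differentiate numerator and denominator separately.
  f(x) = sinh(x)   ⇒   f'(x) = cosh(x)
  g(x) = ln(x + 1)   ⇒   g'(x) = 1/(x + 1)
  lim(x→0) f'(x)/g'(x) = lim(x→0) (cosh(x))/(1/(x + 1))
  = 1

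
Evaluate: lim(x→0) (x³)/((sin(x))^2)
This is a 0/0 indeterminate form.

Apply L'Hôpital's rule: differentiate numerator and denominator separately.
  f(x) = x^3   ⇒   f'(x) = 3·x^2
  g(x) = sin(x)^2   ⇒   g'(x) = 2·sin(x)·cos(x)
  lim(x→0) f'(x)/g'(x) = lim(x→0) (3·x^2)/(2·sin(x)·cos(x))
  = 0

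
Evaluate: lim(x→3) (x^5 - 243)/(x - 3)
This is a standard limit.

Factor or rationalize the expression:
  lim(x→3) (x^5 - 243)/(x - 3) = 405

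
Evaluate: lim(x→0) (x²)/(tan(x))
This is a 0/0 indeterminate form.

Apply L'Hôpital's rule: differentiate numerator and denominator separately.
  f(x) = x^2   ⇒   f'(x) = 2·x
  g(x) = tan(x)   ⇒   g'(x) = tan(x)^2 + 1
  lim(x→0) f'(x)/g'(x) = lim(x→0) (2·x)/(tan(x)^2 + 1)
  = 0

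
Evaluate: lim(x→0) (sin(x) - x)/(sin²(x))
This is a 0/0 indeterminate form.

Apply L'Hôpital's rule: differentiate numerator and denominator separately.
  f(x) = -x + sin(x)   ⇒   f'(x) = cos(x) - 1
  g(x) = sin(x)^2   ⇒   g'(x) = 2·sin(x)·cos(x)
  lim(x→0) f'(x)/g'(x) = lim(x→0) (cos(x) - 1)/(2·sin(x)·cos(x))
  = 0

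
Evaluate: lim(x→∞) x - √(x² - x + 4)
This is an ∞-∞ indeterminate form.

Combine fractions or rationalize to convert ∞-∞ to 0/0 form:
  lim(x→∞) x - √(x² - x + 4) = 1/2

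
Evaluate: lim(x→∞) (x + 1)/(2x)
This is an ∞/∞ indeterminate form.

Apply L'Hôpital's rule: differentiate numerator and denominator separately.
  f(x) = x + 1   ⇒   f'(x) = 1
  g(x) = 2·x   ⇒   g'(x) = 2
  lim(x→∞) f'(x)/g'(x) = lim(x→∞) (1)/(2)
  = 1/2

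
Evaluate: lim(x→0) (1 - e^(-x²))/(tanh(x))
This is a 0/0 indeterminate form.

Apply L'Hôpital's rule: differentiate numerator and denominator separately.
  f(x) = 1 - e^(-x^2)   ⇒   f'(x) = 2·x·e^(-x^2)
  g(x) = tanh(x)   ⇒   g'(x) = 1 - tanh(x)^2
  lim(x→0) f'(x)/g'(x) = lim(x→0) (2·x·e^(-x^2))/(1 - tanh(x)^2)
  = 0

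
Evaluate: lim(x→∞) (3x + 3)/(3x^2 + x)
This is an ∞/∞ indeterminate form.

Apply L'Hôpital's rule: differentiate numerator and denominator separately.
  f(x) = 3·x + 3   ⇒   f'(x) = 3
  g(x) = 3·x^2 + x   ⇒   g'(x) = 6·x + 1
  lim(x→∞) f'(x)/g'(x) = lim(x→∞) (3)/(6·x + 1)
  = 0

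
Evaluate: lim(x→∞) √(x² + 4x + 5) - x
This is an ∞-∞ indeterminate form.

Combine fractions or rationalize to convert ∞-∞ to 0/0 form:
  lim(x→∞) √(x² + 4x + 5) - x = 2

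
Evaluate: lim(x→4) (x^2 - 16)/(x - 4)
This is a standard limit.

Factor or rationalize the expression:
  lim(x→4) (x^2 - 16)/(x - 4) = 8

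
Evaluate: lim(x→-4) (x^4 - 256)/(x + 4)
This is a standard limit.

Factor or rationalize the expression:
  lim(x→-4) (x^4 - 256)/(x + 4) = -256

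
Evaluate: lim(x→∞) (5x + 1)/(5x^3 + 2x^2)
This is an ∞/∞ indeterminate form.

Apply L'Hôpital's rule: differentiate numerator and denominator separately.
  f(x) = 5·x + 1   ⇒   f'(x) = 5
  g(x) = 5·x^3 + 2·x^2   ⇒   g'(x) = 15·x^2 + 4·x
  lim(x→∞) f'(x)/g'(x) = lim(x→∞) (5)/(15·x^2 + 4·x)
  = 0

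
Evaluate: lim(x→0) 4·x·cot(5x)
This is a 0·∞ indeterminate form.

Rewrite 0·∞ as a quotient (0/0 or ∞/∞ form), then apply L'Hôpital's rule:
  lim(x→0) 4·x·cot(5x) = 4/5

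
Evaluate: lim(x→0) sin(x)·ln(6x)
This is a 0·∞ indeterminate form.

Rewrite 0·∞ as a quotient (0/0 or ∞/∞ form), then apply L'Hôpital's rule:
  lim(x→0) sin(x)·ln(6x) = 0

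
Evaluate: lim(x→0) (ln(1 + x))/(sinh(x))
This is a 0/0 indeterminate form.

Apply L'Hôpital's rule: differentiate numerator and denominator separately.
  f(x) = ln(x + 1)   ⇒   f'(x) = 1/(x + 1)
  g(x) = sinh(x)   ⇒   g'(x) = cosh(x)
  lim(x→0) f'(x)/g'(x) = lim(x→0) (1/(x + 1))/(cosh(x))
  = 1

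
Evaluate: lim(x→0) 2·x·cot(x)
This is a 0·∞ indeterminate form.

Rewrite 0·∞ as a quotient (0/0 or ∞/∞ form), then apply L'Hôpital's rule:
  lim(x→0) 2·x·cot(x) = 2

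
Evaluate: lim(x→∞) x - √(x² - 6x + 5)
This is an ∞-∞ indeterminate form.

Combine fractions or rationalize to convert ∞-∞ to 0/0 form:
  lim(x→∞) x - √(x² - 6x + 5) = 3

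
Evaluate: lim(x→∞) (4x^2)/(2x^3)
This is an ∞/∞ indeterminate form.

Apply L'Hôpital's rule: differentiate numerator and denominator separately.
  f(x) = 4·x^2   ⇒   f'(x) = 8·x
  g(x) = 2·x^3   ⇒   g'(x) = 6·x^2
  lim(x→∞) f'(x)/g'(x) = lim(x→∞) (8·x)/(6·x^2)
  = 0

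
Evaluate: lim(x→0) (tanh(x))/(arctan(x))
This is a 0/0 indeterminate form.

Apply L'Hôpital's rule: differentiate numerator and denominator separately.
  f(x) = tanh(x)   ⇒   f'(x) = 1 - tanh(x)^2
  g(x) = atan(x)   ⇒   g'(x) = 1/(x^2 + 1)
  lim(x→0) f'(x)/g'(x) = lim(x→0) (1 - tanh(x)^2)/(1/(x^2 + 1))
  = 1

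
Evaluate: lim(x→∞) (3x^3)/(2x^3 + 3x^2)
This is an ∞/∞ indeterminate form.

Apply L'Hôpital's rule: differentiate numerator and denominator separately.
  f(x) = 3·x^3   ⇒   f'(x) = 9·x^2
  g(x) = 2·x^3 + 3·x^2   ⇒   g'(x) = 6·x^2 + 6·x
  lim(x→∞) f'(x)/g'(x) = lim(x→∞) (9·x^2)/(6·x^2 + 6·x)
  = 3/2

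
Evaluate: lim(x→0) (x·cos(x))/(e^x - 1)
This is a 0/0 indeterminate form.

Apply L'Hôpital's rule: differentiate numerator and denominator separately.
  f(x) = x·cos(x)   ⇒   f'(x) = -x·sin(x) + cos(x)
  g(x) = e^(x) - 1   ⇒   g'(x) = e^(x)
  lim(x→0) f'(x)/g'(x) = lim(x→0) (-x·sin(x) + cos(x))/(e^(x))
  = 1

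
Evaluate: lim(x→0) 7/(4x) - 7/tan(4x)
This is an ∞-∞ indeterminate form.

Combine fractions or rationalize to convert ∞-∞ to 0/0 form:
  lim(x→0) 7/(4x) - 7/tan(4x) = 0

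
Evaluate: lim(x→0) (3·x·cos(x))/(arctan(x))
This is a 0/0 indeterminate form.

Apply L'Hôpital's rule: differentiate numerator and denominator separately.
  f(x) = 3·x·cos(x)   ⇒   f'(x) = -3·x·sin(x) + 3·cos(x)
  g(x) = atan(x)   ⇒   g'(x) = 1/(x^2 + 1)
  lim(x→0) f'(x)/g'(x) = lim(x→0) (-3·x·sin(x) + 3·cos(x))/(1/(x^2 + 1))
  = 3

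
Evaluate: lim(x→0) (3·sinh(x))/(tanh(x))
This is a 0/0 indeterminate form.

Apply L'Hôpital's rule: differentiate numerator and denominator separately.
  f(x) = 3·sinh(x)   ⇒   f'(x) = 3·cosh(x)
  g(x) = tanh(x)   ⇒   g'(x) = 1 - tanh(x)^2
  lim(x→0) f'(x)/g'(x) = lim(x→0) (3·cosh(x))/(1 - tanh(x)^2)
  = 3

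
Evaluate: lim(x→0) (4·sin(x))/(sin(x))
This is a 0/0 indeterminate form.

Apply L'Hôpital's rule: differentiate numerator and denominator separately.
  f(x) = 4·sin(x)   ⇒   f'(x) = 4·cos(x)
  g(x) = sin(x)   ⇒   g'(x) = cos(x)
  lim(x→0) f'(x)/g'(x) = lim(x→0) (4·cos(x))/(cos(x))
  = 4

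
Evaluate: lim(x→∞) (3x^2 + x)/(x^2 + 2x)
This is an ∞/∞ indeterminate form.

Apply L'Hôpital's rule: differentiate numerator and denominator separately.
  f(x) = 3·x^2 + x   ⇒   f'(x) = 6·x + 1
  g(x) = x^2 + 2·x   ⇒   g'(x) = 2·x + 2
  lim(x→∞) f'(x)/g'(x) = lim(x→∞) (6·x + 1)/(2·x + 2)
  = 3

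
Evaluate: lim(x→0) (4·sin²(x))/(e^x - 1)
This is a 0/0 indeterminate form.

Apply L'Hôpital's rule: differentiate numerator and denominator separately.
  f(x) = 4·sin(x)^2   ⇒   f'(x) = 8·sin(x)·cos(x)
  g(x) = e^(x) - 1   ⇒   g'(x) = e^(x)
  lim(x→0) f'(x)/g'(x) = lim(x→0) (8·sin(x)·cos(x))/(e^(x))
  = 0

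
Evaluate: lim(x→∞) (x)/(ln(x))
This is an ∞/∞ indeterminate form.

Apply L'Hôpital's rule: differentiate numerator and denominator separately.
  f(x) = x   ⇒   f'(x) = 1
  g(x) = ln(x)   ⇒   g'(x) = 1/x
  lim(x→∞) f'(x)/g'(x) = lim(x→∞) (1)/(1/x)
  = ∞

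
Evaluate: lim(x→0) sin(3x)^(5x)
This is an exponential indeterminate form.

For exponential indeterminate forms, take the natural log:
  Let L = lim(x→0) sin(3x)^(5x)
  Then ln(L) = lim(x→0) [exponent × ln(base)]
  Evaluate using L'Hôpital or standard limits, then exponentiate.
  L = 1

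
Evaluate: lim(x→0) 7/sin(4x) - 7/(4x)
This is an ∞-∞ indeterminate form.

Combine fractions or rationalize to convert ∞-∞ to 0/0 form:
  lim(x→0) 7/sin(4x) - 7/(4x) = 0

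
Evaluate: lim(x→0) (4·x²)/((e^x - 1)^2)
This is a 0/0 indeterminate form.

Apply L'Hôpital's rule: differentiate numerator and denominator separately.
  f(x) = 4·x^2   ⇒   f'(x) = 8·x
  g(x) = (e^(x) - 1)^2   ⇒   g'(x) = 2·(e^(x) - 1)·e^(x)
  lim(x→0) f'(x)/g'(x) = lim(x→0) (8·x)/(2·(e^(x) - 1)·e^(x))
  = 4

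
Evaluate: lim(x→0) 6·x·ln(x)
This is a 0·∞ indeterminate form.

Rewrite 0·∞ as a quotient (0/0 or ∞/∞ form), then apply L'Hôpital's rule:
  lim(x→0) 6·x·ln(x) = 0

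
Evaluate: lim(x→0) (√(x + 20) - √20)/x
This is a standard limit.

Factor or rationalize the expression:
  lim(x→0) (√(x + 20) - √20)/x = sqrt(5)/20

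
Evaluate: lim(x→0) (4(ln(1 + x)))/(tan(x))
This is a 0/0 indeterminate form.

Apply L'Hôpital's rule: differentiate numerator and denominator separately.
  f(x) = 4·ln(x + 1)   ⇒   f'(x) = 4/(x + 1)
  g(x) = tan(x)   ⇒   g'(x) = tan(x)^2 + 1
  lim(x→0) f'(x)/g'(x) = lim(x→0) (4/(x + 1))/(tan(x)^2 + 1)
  = 4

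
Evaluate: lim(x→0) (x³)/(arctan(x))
This is a 0/0 indeterminate form.

Apply L'Hôpital's rule: differentiate numerator and denominator separately.
  f(x) = x^3   ⇒   f'(x) = 3·x^2
  g(x) = atan(x)   ⇒   g'(x) = 1/(x^2 + 1)
  lim(x→0) f'(x)/g'(x) = lim(x→0) (3·x^2)/(1/(x^2 + 1))
  = 0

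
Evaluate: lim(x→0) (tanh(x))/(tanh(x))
This is a 0/0 indeterminate form.

Apply L'Hôpital's rule: differentiate numerator and denominator separately.
  f(x) = tanh(x)   ⇒   f'(x) = 1 - tanh(x)^2
  g(x) = tanh(x)   ⇒   g'(x) = 1 - tanh(x)^2
  lim(x→0) f'(x)/g'(x) = lim(x→0) (1 - tanh(x)^2)/(1 - tanh(x)^2)
  = 1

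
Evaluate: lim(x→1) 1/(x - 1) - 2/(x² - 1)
This is an ∞-∞ indeterminate form.

Combine fractions or rationalize to convert ∞-∞ to 0/0 form:
  lim(x→1) 1/(x - 1) - 2/(x² - 1) = 1/2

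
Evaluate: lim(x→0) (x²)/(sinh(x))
This is a 0/0 indeterminate form.

Apply L'Hôpital's rule: differentiate numerator and denominator separately.
  f(x) = x^2   ⇒   f'(x) = 2·x
  g(x) = sinh(x)   ⇒   g'(x) = cosh(x)
  lim(x→0) f'(x)/g'(x) = lim(x→0) (2·x)/(cosh(x))
  = 0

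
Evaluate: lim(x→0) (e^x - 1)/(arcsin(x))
This is a 0/0 indeterminate form.

Apply L'Hôpital's rule: differentiate numerator and denominator separately.
  f(x) = e^(x) - 1   ⇒   f'(x) = e^(x)
  g(x) = asin(x)   ⇒   g'(x) = 1/sqrt(1 - x^2)
  lim(x→0) f'(x)/g'(x) = lim(x→0) (e^(x))/(1/sqrt(1 - x^2))
  = 1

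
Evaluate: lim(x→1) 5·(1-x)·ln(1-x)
This is a 0·∞ indeterminate form.

Rewrite 0·∞ as a quotient (0/0 or ∞/∞ form), then apply L'Hôpital's rule:
  lim(x→1) 5·(1-x)·ln(1-x) = 0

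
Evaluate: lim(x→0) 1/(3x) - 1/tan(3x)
This is an ∞-∞ indeterminate form.

Combine fractions or rationalize to convert ∞-∞ to 0/0 form:
  lim(x→0) 1/(3x) - 1/tan(3x) = 0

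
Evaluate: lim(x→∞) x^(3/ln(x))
This is an exponential indeterminate form.

For exponential indeterminate forms, take the natural log:
  Let L = lim(x→∞) x^(3/ln(x))
  Then ln(L) = lim(x→∞) [exponent × ln(base)]
  Evaluate using L'Hôpital or standard limits, then exponentiate.
  L = e^(3)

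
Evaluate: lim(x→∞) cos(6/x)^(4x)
This is an exponential indeterminate form.

For exponential indeterminate forms, take the natural log:
  Let L = lim(x→∞) cos(6/x)^(4x)
  Then ln(L) = lim(x→∞) [exponent × ln(base)]
  Evaluate using L'Hôpital or standard limits, then exponentiate.
  L = 1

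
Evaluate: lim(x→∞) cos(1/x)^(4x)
This is an exponential indeterminate form.

For exponential indeterminate forms, take the natural log:
  Let L = lim(x→∞) cos(1/x)^(4x)
  Then ln(L) = lim(x→∞) [exponent × ln(base)]
  Evaluate using L'Hôpital or standard limits, then exponentiate.
  L = 1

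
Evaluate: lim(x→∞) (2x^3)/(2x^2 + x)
This is an ∞/∞ indeterminate form.

Apply L'Hôpital's rule: differentiate numerator and denominator separately.
  f(x) = 2·x^3   ⇒   f'(x) = 6·x^2
  g(x) = 2·x^2 + x   ⇒   g'(x) = 4·x + 1
  lim(x→∞) f'(x)/g'(x) = lim(x→∞) (6·x^2)/(4·x + 1)
  = ∞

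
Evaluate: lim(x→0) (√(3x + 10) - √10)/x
This is a standard limit.

Factor or rationalize the expression:
  lim(x→0) (√(3x + 10) - √10)/x = 3·sqrt(10)/20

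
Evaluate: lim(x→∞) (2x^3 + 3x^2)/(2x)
This is an ∞/∞ indeterminate form.

Apply L'Hôpital's rule: differentiate numerator and denominator separately.
  f(x) = 2·x^3 + 3·x^2   ⇒   f'(x) = 6·x^2 + 6·x
  g(x) = 2·x   ⇒   g'(x) = 2
  lim(x→∞) f'(x)/g'(x) = lim(x→∞) (6·x^2 + 6·x)/(2)
  = ∞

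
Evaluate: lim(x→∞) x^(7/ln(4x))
This is an exponential indeterminate form.

For exponential indeterminate forms, take the natural log:
  Let L = lim(x→∞) x^(7/ln(4x))
  Then ln(L) = lim(x→∞) [exponent × ln(base)]
  Evaluate using L'Hôpital or standard limits, then exponentiate.
  L = e^(7)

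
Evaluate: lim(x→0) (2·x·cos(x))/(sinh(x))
This is a 0/0 indeterminate form.

Apply L'Hôpital's rule: differentiate numerator and denominator separately.
  f(x) = 2·x·cos(x)   ⇒   f'(x) = -2·x·sin(x) + 2·cos(x)
  g(x) = sinh(x)   ⇒   g'(x) = cosh(x)
  lim(x→0) f'(x)/g'(x) = lim(x→0) (-2·x·sin(x) + 2·cos(x))/(cosh(x))
  = 2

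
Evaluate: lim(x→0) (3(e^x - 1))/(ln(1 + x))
This is a 0/0 indeterminate form.

Apply L'Hôpital's rule: differentiate numerator and denominator separately.
  f(x) = 3·e^(x) - 3   ⇒   f'(x) = 3·e^(x)
  g(x) = ln(x + 1)   ⇒   g'(x) = 1/(x + 1)
  lim(x→0) f'(x)/g'(x) = lim(x→0) (3·e^(x))/(1/(x + 1))
  = 3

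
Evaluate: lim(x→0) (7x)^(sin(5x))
This is an exponential indeterminate form.

For exponential indeterminate forms, take the natural log:
  Let L = lim(x→0) (7x)^(sin(5x))
  Then ln(L) = lim(x→0) [exponent × ln(base)]
  Evaluate using L'Hôpital or standard limits, then exponentiate.
  L = 1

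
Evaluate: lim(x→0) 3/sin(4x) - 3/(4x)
This is an ∞-∞ indeterminate form.

Combine fractions or rationalize to convert ∞-∞ to 0/0 form:
  lim(x→0) 3/sin(4x) - 3/(4x) = 0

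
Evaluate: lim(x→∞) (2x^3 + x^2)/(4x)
This is an ∞/∞ indeterminate form.

Apply L'Hôpital's rule: differentiate numerator and denominator separately.
  f(x) = 2·x^3 + x^2   ⇒   f'(x) = 6·x^2 + 2·x
  g(x) = 4·x   ⇒   g'(x) = 4
  lim(x→∞) f'(x)/g'(x) = lim(x→∞) (6·x^2 + 2·x)/(4)
  = ∞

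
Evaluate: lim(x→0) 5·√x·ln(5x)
This is a 0·∞ indeterminate form.

Rewrite 0·∞ as a quotient (0/0 or ∞/∞ form), then apply L'Hôpital's rule:
  lim(x→0) 5·√x·ln(5x) = 0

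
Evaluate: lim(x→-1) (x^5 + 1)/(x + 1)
This is a standard limit.

Factor or rationalize the expression:
  lim(x→-1) (x^5 + 1)/(x + 1) = 5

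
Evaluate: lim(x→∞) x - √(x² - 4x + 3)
This is an ∞-∞ indeterminate form.

Combine fractions or rationalize to convert ∞-∞ to 0/0 form:
  lim(x→∞) x - √(x² - 4x + 3) = 2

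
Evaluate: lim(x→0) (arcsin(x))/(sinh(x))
This is a 0/0 indeterminate form.

Apply L'Hôpital's rule: differentiate numerator and denominator separately.
  f(x) = asin(x)   ⇒   f'(x) = 1/sqrt(1 - x^2)
  g(x) = sinh(x)   ⇒   g'(x) = cosh(x)
  lim(x→0) f'(x)/g'(x) = lim(x→0) (1/sqrt(1 - x^2))/(cosh(x))
  = 1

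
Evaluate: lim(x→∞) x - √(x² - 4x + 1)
This is an ∞-∞ indeterminate form.

Combine fractions or rationalize to convert ∞-∞ to 0/0 form:
  lim(x→∞) x - √(x² - 4x + 1) = 2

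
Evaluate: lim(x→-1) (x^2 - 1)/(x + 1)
This is a standard limit.

Factor or rationalize the expression:
  lim(x→-1) (x^2 - 1)/(x + 1) = -2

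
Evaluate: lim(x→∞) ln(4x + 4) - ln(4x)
This is an ∞-∞ indeterminate form.

Combine fractions or rationalize to convert ∞-∞ to 0/0 form:
  lim(x→∞) ln(4x + 4) - ln(4x) = 0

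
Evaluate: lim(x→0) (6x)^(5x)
This is an exponential indeterminate form.

For exponential indeterminate forms, take the natural log:
  Let L = lim(x→0) (6x)^(5x)
  Then ln(L) = lim(x→0) [exponent × ln(base)]
  Evaluate using L'Hôpital or standard limits, then exponentiate.
  L = 1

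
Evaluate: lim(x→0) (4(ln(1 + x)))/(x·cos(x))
This is a 0/0 indeterminate form.

Apply L'Hôpital's rule: differentiate numerator and denominator separately.
  f(x) = 4·ln(x + 1)   ⇒   f'(x) = 4/(x + 1)
  g(x) = x·cos(x)   ⇒   g'(x) = -x·sin(x) + cos(x)
  lim(x→0) f'(x)/g'(x) = lim(x→0) (4/(x + 1))/(-x·sin(x) + cos(x))
  = 4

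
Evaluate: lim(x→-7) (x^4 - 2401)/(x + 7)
This is a standard limit.

Factor or rationalize the expression:
  lim(x→-7) (x^4 - 2401)/(x + 7) = -1372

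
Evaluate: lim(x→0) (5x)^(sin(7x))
This is an exponential indeterminate form.

For exponential indeterminate forms, take the natural log:
  Let L = lim(x→0) (5x)^(sin(7x))
  Then ln(L) = lim(x→0) [exponent × ln(base)]
  Evaluate using L'Hôpital or standard limits, then exponentiate.
  L = 1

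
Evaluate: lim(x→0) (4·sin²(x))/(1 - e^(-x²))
This is a 0/0 indeterminate form.

Apply L'Hôpital's rule: differentiate numerator and denominator separately.
  f(x) = 4·sin(x)^2   ⇒   f'(x) = 8·sin(x)·cos(x)
  g(x) = 1 - e^(-x^2)   ⇒   g'(x) = 2·x·e^(-x^2)
  lim(x→0) f'(x)/g'(x) = lim(x→0) (8·sin(x)·cos(x))/(2·x·e^(-x^2))
  = 4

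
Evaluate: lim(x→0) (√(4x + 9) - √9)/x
This is a standard limit.

Factor or rationalize the expression:
  lim(x→0) (√(4x + 9) - √9)/x = 2/3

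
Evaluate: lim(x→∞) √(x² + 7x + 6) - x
This is an ∞-∞ indeterminate form.

Combine fractions or rationalize to convert ∞-∞ to 0/0 form:
  lim(x→∞) √(x² + 7x + 6) - x = 7/2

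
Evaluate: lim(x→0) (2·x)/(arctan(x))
This is a 0/0 indeterminate form.

Apply L'Hôpital's rule: differentiate numerator and denominator separately.
  f(x) = 2·x   ⇒   f'(x) = 2
  g(x) = atan(x)   ⇒   g'(x) = 1/(x^2 + 1)
  lim(x→0) f'(x)/g'(x) = lim(x→0) (2)/(1/(x^2 + 1))
  = 2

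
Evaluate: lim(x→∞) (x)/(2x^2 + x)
This is an ∞/∞ indeterminate form.

Apply L'Hôpital's rule: differentiate numerator and denominator separately.
  f(x) = x   ⇒   f'(x) = 1
  g(x) = 2·x^2 + x   ⇒   g'(x) = 4·x + 1
  lim(x→∞) f'(x)/g'(x) = lim(x→∞) (1)/(4·x + 1)
  = 0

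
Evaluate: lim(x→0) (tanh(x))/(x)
This is a 0/0 indeterminate form.

Apply L'Hôpital's rule: differentiate numerator and denominator separately.
  f(x) = tanh(x)   ⇒   f'(x) = 1 - tanh(x)^2
  g(x) = x   ⇒   g'(x) = 1
  lim(x→0) f'(x)/g'(x) = lim(x→0) (1 - tanh(x)^2)/(1)
  = 1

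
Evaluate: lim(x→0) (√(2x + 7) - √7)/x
This is a standard limit.

Factor or rationalize the expression:
  lim(x→0) (√(2x + 7) - √7)/x = sqrt(7)/7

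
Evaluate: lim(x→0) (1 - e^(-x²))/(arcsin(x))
This is a 0/0 indeterminate form.

Apply L'Hôpital's rule: differentiate numerator and denominator separately.
  f(x) = 1 - e^(-x^2)   ⇒   f'(x) = 2·x·e^(-x^2)
  g(x) = asin(x)   ⇒   g'(x) = 1/sqrt(1 - x^2)
  lim(x→0) f'(x)/g'(x) = lim(x→0) (2·x·e^(-x^2))/(1/sqrt(1 - x^2))
  = 0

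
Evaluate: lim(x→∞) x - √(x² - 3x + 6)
This is an ∞-∞ indeterminate form.

Combine fractions or rationalize to convert ∞-∞ to 0/0 form:
  lim(x→∞) x - √(x² - 3x + 6) = 3/2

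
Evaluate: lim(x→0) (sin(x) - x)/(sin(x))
This is a 0/0 indeterminate form.

Apply L'Hôpital's rule: differentiate numerator and denominator separately.
  f(x) = -x + sin(x)   ⇒   f'(x) = cos(x) - 1
  g(x) = sin(x)   ⇒   g'(x) = cos(x)
  lim(x→0) f'(x)/g'(x) = lim(x→0) (cos(x) - 1)/(cos(x))
  = 0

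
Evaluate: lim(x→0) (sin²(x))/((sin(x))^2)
This is a 0/0 indeterminate form.

Apply L'Hôpital's rule: differentiate numerator and denominator separately.
  f(x) = sin(x)^2   ⇒   f'(x) = 2·sin(x)·cos(x)
  g(x) = sin(x)^2   ⇒   g'(x) = 2·sin(x)·cos(x)
  lim(x→0) f'(x)/g'(x) = lim(x→0) (2·sin(x)·cos(x))/(2·sin(x)·cos(x))
  = 1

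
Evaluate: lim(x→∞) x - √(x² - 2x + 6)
This is an ∞-∞ indeterminate form.

Combine fractions or rationalize to convert ∞-∞ to 0/0 form:
  lim(x→∞) x - √(x² - 2x + 6) = 1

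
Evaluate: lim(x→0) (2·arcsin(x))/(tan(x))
This is a 0/0 indeterminate form.

Apply L'Hôpital's rule: differentiate numerator and denominator separately.
  f(x) = 2·asin(x)   ⇒   f'(x) = 2/sqrt(1 - x^2)
  g(x) = tan(x)   ⇒   g'(x) = tan(x)^2 + 1
  lim(x→0) f'(x)/g'(x) = lim(x→0) (2/sqrt(1 - x^2))/(tan(x)^2 + 1)
  = 2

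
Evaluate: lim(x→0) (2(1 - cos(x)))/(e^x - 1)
This is a 0/0 indeterminate form.

Apply L'Hôpital's rule: differentiate numerator and denominator separately.
  f(x) = 2 - 2·cos(x)   ⇒   f'(x) = 2·sin(x)
  g(x) = e^(x) - 1   ⇒   g'(x) = e^(x)
  lim(x→0) f'(x)/g'(x) = lim(x→0) (2·sin(x))/(e^(x))
  = 0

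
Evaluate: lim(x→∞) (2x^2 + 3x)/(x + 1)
This is an ∞/∞ indeterminate form.

Apply L'Hôpital's rule: differentiate numerator and denominator separately.
  f(x) = 2·x^2 + 3·x   ⇒   f'(x) = 4·x + 3
  g(x) = x + 1   ⇒   g'(x) = 1
  lim(x→∞) f'(x)/g'(x) = lim(x→∞) (4·x + 3)/(1)
  = ∞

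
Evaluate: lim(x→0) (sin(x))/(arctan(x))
This is a 0/0 indeterminate form.

Apply L'Hôpital's rule: differentiate numerator and denominator separately.
  f(x) = sin(x)   ⇒   f'(x) = cos(x)
  g(x) = atan(x)   ⇒   g'(x) = 1/(x^2 + 1)
  lim(x→0) f'(x)/g'(x) = lim(x→0) (cos(x))/(1/(x^2 + 1))
  = 1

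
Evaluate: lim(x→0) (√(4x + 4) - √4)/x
This is a standard limit.

Factor or rationalize the expression:
  lim(x→0) (√(4x + 4) - √4)/x = 1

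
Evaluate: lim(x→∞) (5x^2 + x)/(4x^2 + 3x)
This is an ∞/∞ indeterminate form.

Apply L'Hôpital's rule: differentiate numerator and denominator separately.
  f(x) = 5·x^2 + x   ⇒   f'(x) = 10·x + 1
  g(x) = 4·x^2 + 3·x   ⇒   g'(x) = 8·x + 3
  lim(x→∞) f'(x)/g'(x) = lim(x→∞) (10·x + 1)/(8·x + 3)
  = 5/4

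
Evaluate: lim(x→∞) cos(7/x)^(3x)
This is an exponential indeterminate form.

For exponential indeterminate forms, take the natural log:
  Let L = lim(x→∞) cos(7/x)^(3x)
  Then ln(L) = lim(x→∞) [exponent × ln(base)]
  Evaluate using L'Hôpital or standard limits, then exponentiate.
  L = 1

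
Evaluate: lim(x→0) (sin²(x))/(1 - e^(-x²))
This is a 0/0 indeterminate form.

Apply L'Hôpital's rule: differentiate numerator and denominator separately.
  f(x) = sin(x)^2   ⇒   f'(x) = 2·sin(x)·cos(x)
  g(x) = 1 - e^(-x^2)   ⇒   g'(x) = 2·x·e^(-x^2)
  lim(x→0) f'(x)/g'(x) = lim(x→0) (2·sin(x)·cos(x))/(2·x·e^(-x^2))
  = 1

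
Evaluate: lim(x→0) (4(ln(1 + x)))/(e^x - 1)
This is a 0/0 indeterminate form.

Apply L'Hôpital's rule: differentiate numerator and denominator separately.
  f(x) = 4·ln(x + 1)   ⇒   f'(x) = 4/(x + 1)
  g(x) = e^(x) - 1   ⇒   g'(x) = e^(x)
  lim(x→0) f'(x)/g'(x) = lim(x→0) (4/(x + 1))/(e^(x))
  = 4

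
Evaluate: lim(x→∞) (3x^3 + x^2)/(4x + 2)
This is an ∞/∞ indeterminate form.

Apply L'Hôpital's rule: differentiate numerator and denominator separately.
  f(x) = 3·x^3 + x^2   ⇒   f'(x) = 9·x^2 + 2·x
  g(x) = 4·x + 2   ⇒   g'(x) = 4
  lim(x→∞) f'(x)/g'(x) = lim(x→∞) (9·x^2 + 2·x)/(4)
  = ∞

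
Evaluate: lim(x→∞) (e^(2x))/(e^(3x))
This is an ∞/∞ indeterminate form.

Apply L'Hôpital's rule: differentiate numerator and denominator separately.
  f(x) = e^(2·x)   ⇒   f'(x) = 2·e^(2·x)
  g(x) = e^(3·x)   ⇒   g'(x) = 3·e^(3·x)
  lim(x→∞) f'(x)/g'(x) = lim(x→∞) (2·e^(2·x))/(3·e^(3·x))
  = 0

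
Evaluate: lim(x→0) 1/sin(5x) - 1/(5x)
This is an ∞-∞ indeterminate form.

Combine fractions or rationalize to convert ∞-∞ to 0/0 form:
  lim(x→0) 1/sin(5x) - 1/(5x) = 0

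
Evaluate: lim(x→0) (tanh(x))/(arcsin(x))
This is a 0/0 indeterminate form.

Apply L'Hôpital's rule: differentiate numerator and denominator separately.
  f(x) = tanh(x)   ⇒   f'(x) = 1 - tanh(x)^2
  g(x) = asin(x)   ⇒   g'(x) = 1/sqrt(1 - x^2)
  lim(x→0) f'(x)/g'(x) = lim(x→0) (1 - tanh(x)^2)/(1/sqrt(1 - x^2))
  = 1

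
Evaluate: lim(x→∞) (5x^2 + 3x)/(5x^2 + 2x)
This is an ∞/∞ indeterminate form.

Apply L'Hôpital's rule: differentiate numerator and denominator separately.
  f(x) = 5·x^2 + 3·x   ⇒   f'(x) = 10·x + 3
  g(x) = 5·x^2 + 2·x   ⇒   g'(x) = 10·x + 2
  lim(x→∞) f'(x)/g'(x) = lim(x→∞) (10·x + 3)/(10·x + 2)
  = 1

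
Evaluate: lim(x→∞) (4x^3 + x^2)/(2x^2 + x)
This is an ∞/∞ indeterminate form.

Apply L'Hôpital's rule: differentiate numerator and denominator separately.
  f(x) = 4·x^3 + x^2   ⇒   f'(x) = 12·x^2 + 2·x
  g(x) = 2·x^2 + x   ⇒   g'(x) = 4·x + 1
  lim(x→∞) f'(x)/g'(x) = lim(x→∞) (12·x^2 + 2·x)/(4·x + 1)
  = ∞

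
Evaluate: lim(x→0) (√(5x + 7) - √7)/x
This is a standard limit.

Factor or rationalize the expression:
  lim(x→0) (√(5x + 7) - √7)/x = 5·sqrt(7)/14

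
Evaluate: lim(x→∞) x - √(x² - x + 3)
This is an ∞-∞ indeterminate form.

Combine fractions or rationalize to convert ∞-∞ to 0/0 form:
  lim(x→∞) x - √(x² - x + 3) = 1/2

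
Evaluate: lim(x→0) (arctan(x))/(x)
This is a 0/0 indeterminate form.

Apply L'Hôpital's rule: differentiate numerator and denominator separately.
  f(x) = atan(x)   ⇒   f'(x) = 1/(x^2 + 1)
  g(x) = x   ⇒   g'(x) = 1
  lim(x→0) f'(x)/g'(x) = lim(x→0) (1/(x^2 + 1))/(1)
  = 1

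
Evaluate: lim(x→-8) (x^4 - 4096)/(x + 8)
This is a standard limit.

Factor or rationalize the expression:
  lim(x→-8) (x^4 - 4096)/(x + 8) = -2048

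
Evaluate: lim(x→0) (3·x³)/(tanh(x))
This is a 0/0 indeterminate form.

Apply L'Hôpital's rule: differentiate numerator and denominator separately.
  f(x) = 3·x^3   ⇒   f'(x) = 9·x^2
  g(x) = tanh(x)   ⇒   g'(x) = 1 - tanh(x)^2
  lim(x→0) f'(x)/g'(x) = lim(x→0) (9·x^2)/(1 - tanh(x)^2)
  = 0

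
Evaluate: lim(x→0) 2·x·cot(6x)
This is a 0·∞ indeterminate form.

Rewrite 0·∞ as a quotient (0/0 or ∞/∞ form), then apply L'Hôpital's rule:
  lim(x→0) 2·x·cot(6x) = 1/3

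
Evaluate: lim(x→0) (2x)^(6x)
This is an exponential indeterminate form.

For exponential indeterminate forms, take the natural log:
  Let L = lim(x→0) (2x)^(6x)
  Then ln(L) = lim(x→0) [exponent × ln(base)]
  Evaluate using L'Hôpital or standard limits, then exponentiate.
  L = 1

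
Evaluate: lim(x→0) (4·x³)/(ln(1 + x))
This is a 0/0 indeterminate form.

Apply L'Hôpital's rule: differentiate numerator and denominator separately.
  f(x) = 4·x^3   ⇒   f'(x) = 12·x^2
  g(x) = ln(x + 1)   ⇒   g'(x) = 1/(x + 1)
  lim(x→0) f'(x)/g'(x) = lim(x→0) (12·x^2)/(1/(x + 1))
  = 0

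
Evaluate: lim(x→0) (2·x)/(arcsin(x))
This is a 0/0 indeterminate form.

Apply L'Hôpital's rule: differentiate numerator and denominator separately.
  f(x) = 2·x   ⇒   f'(x) = 2
  g(x) = asin(x)   ⇒   g'(x) = 1/sqrt(1 - x^2)
  lim(x→0) f'(x)/g'(x) = lim(x→0) (2)/(1/sqrt(1 - x^2))
  = 2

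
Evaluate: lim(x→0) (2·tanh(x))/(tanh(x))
This is a 0/0 indeterminate form.

Apply L'Hôpital's rule: differentiate numerator and denominator separately.
  f(x) = 2·tanh(x)   ⇒   f'(x) = 2 - 2·tanh(x)^2
  g(x) = tanh(x)   ⇒   g'(x) = 1 - tanh(x)^2
  lim(x→0) f'(x)/g'(x) = lim(x→0) (2 - 2·tanh(x)^2)/(1 - tanh(x)^2)
  = 2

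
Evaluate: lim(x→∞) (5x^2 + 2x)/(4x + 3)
This is an ∞/∞ indeterminate form.

Apply L'Hôpital's rule: differentiate numerator and denominator separately.
  f(x) = 5·x^2 + 2·x   ⇒   f'(x) = 10·x + 2
  g(x) = 4·x + 3   ⇒   g'(x) = 4
  lim(x→∞) f'(x)/g'(x) = lim(x→∞) (10·x + 2)/(4)
  = ∞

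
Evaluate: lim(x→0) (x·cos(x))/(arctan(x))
This is a 0/0 indeterminate form.

Apply L'Hôpital's rule: differentiate numerator and denominator separately.
  f(x) = x·cos(x)   ⇒   f'(x) = -x·sin(x) + cos(x)
  g(x) = atan(x)   ⇒   g'(x) = 1/(x^2 + 1)
  lim(x→0) f'(x)/g'(x) = lim(x→0) (-x·sin(x) + cos(x))/(1/(x^2 + 1))
  = 1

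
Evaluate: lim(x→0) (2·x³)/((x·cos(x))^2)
This is a 0/0 indeterminate form.

Apply L'Hôpital's rule: differentiate numerator and denominator separately.
  f(x) = 2·x^3   ⇒   f'(x) = 6·x^2
  g(x) = x^2·cos(x)^2   ⇒   g'(x) = -2·x^2·sin(x)·cos(x) + 2·x·cos(x)^2
  lim(x→0) f'(x)/g'(x) = lim(x→0) (6·x^2)/(-2·x^2·sin(x)·cos(x) + 2·x·cos(x)^2)
  = 0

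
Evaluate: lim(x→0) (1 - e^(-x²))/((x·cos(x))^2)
This is a 0/0 indeterminate form.

Apply L'Hôpital's rule: differentiate numerator and denominator separately.
  f(x) = 1 - e^(-x^2)   ⇒   f'(x) = 2·x·e^(-x^2)
  g(x) = x^2·cos(x)^2   ⇒   g'(x) = -2·x^2·sin(x)·cos(x) + 2·x·cos(x)^2
  lim(x→0) f'(x)/g'(x) = lim(x→0) (2·x·e^(-x^2))/(-2·x^2·sin(x)·cos(x) + 2·x·cos(x)^2)
  = 1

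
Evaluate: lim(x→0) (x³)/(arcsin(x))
This is a 0/0 indeterminate form.

Apply L'Hôpital's rule: differentiate numerator and denominator separately.
  f(x) = x^3   ⇒   f'(x) = 3·x^2
  g(x) = asin(x)   ⇒   g'(x) = 1/sqrt(1 - x^2)
  lim(x→0) f'(x)/g'(x) = lim(x→0) (3·x^2)/(1/sqrt(1 - x^2))
  = 0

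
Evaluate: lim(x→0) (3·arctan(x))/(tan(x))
This is a 0/0 indeterminate form.

Apply L'Hôpital's rule: differentiate numerator and denominator separately.
  f(x) = 3·atan(x)   ⇒   f'(x) = 3/(x^2 + 1)
  g(x) = tan(x)   ⇒   g'(x) = tan(x)^2 + 1
  lim(x→0) f'(x)/g'(x) = lim(x→0) (3/(x^2 + 1))/(tan(x)^2 + 1)
  = 3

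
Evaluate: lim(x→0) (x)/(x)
This is a 0/0 indeterminate form.

Apply L'Hôpital's rule: differentiate numerator and denominator separately.
  f(x) = x   ⇒   f'(x) = 1
  g(x) = x   ⇒   g'(x) = 1
  lim(x→0) f'(x)/g'(x) = lim(x→0) (1)/(1)
  = 1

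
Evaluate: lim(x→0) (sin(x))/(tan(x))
This is a 0/0 indeterminate form.

Apply L'Hôpital's rule: differentiate numerator and denominator separately.
  f(x) = sin(x)   ⇒   f'(x) = cos(x)
  g(x) = tan(x)   ⇒   g'(x) = tan(x)^2 + 1
  lim(x→0) f'(x)/g'(x) = lim(x→0) (cos(x))/(tan(x)^2 + 1)
  = 1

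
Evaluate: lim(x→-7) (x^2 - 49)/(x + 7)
This is a standard limit.

Factor or rationalize the expression:
  lim(x→-7) (x^2 - 49)/(x + 7) = -14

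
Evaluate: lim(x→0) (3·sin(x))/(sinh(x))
This is a 0/0 indeterminate form.

Apply L'Hôpital's rule: differentiate numerator and denominator separately.
  f(x) = 3·sin(x)   ⇒   f'(x) = 3·cos(x)
  g(x) = sinh(x)   ⇒   g'(x) = cosh(x)
  lim(x→0) f'(x)/g'(x) = lim(x→0) (3·cos(x))/(cosh(x))
  = 3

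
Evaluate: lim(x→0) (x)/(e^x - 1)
This is a 0/0 indeterminate form.

Apply L'Hôpital's rule: differentiate numerator and denominator separately.
  f(x) = x   ⇒   f'(x) = 1
  g(x) = e^(x) - 1   ⇒   g'(x) = e^(x)
  lim(x→0) f'(x)/g'(x) = lim(x→0) (1)/(e^(x))
  = 1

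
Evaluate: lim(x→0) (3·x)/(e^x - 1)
This is a 0/0 indeterminate form.

Apply L'Hôpital's rule: differentiate numerator and denominator separately.
  f(x) = 3·x   ⇒   f'(x) = 3
  g(x) = e^(x) - 1   ⇒   g'(x) = e^(x)
  lim(x→0) f'(x)/g'(x) = lim(x→0) (3)/(e^(x))
  = 3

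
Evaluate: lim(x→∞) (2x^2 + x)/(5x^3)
This is an ∞/∞ indeterminate form.

Apply L'Hôpital's rule: differentiate numerator and denominator separately.
  f(x) = 2·x^2 + x   ⇒   f'(x) = 4·x + 1
  g(x) = 5·x^3   ⇒   g'(x) = 15·x^2
  lim(x→∞) f'(x)/g'(x) = lim(x→∞) (4·x + 1)/(15·x^2)
  = 0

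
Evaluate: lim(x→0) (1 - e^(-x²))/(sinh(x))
This is a 0/0 indeterminate form.

Apply L'Hôpital's rule: differentiate numerator and denominator separately.
  f(x) = 1 - e^(-x^2)   ⇒   f'(x) = 2·x·e^(-x^2)
  g(x) = sinh(x)   ⇒   g'(x) = cosh(x)
  lim(x→0) f'(x)/g'(x) = lim(x→0) (2·x·e^(-x^2))/(cosh(x))
  = 0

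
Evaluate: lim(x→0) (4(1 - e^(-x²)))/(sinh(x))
This is a 0/0 indeterminate form.

Apply L'Hôpital's rule: differentiate numerator and denominator separately.
  f(x) = 4 - 4·e^(-x^2)   ⇒   f'(x) = 8·x·e^(-x^2)
  g(x) = sinh(x)   ⇒   g'(x) = cosh(x)
  lim(x→0) f'(x)/g'(x) = lim(x→0) (8·x·e^(-x^2))/(cosh(x))
  = 0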